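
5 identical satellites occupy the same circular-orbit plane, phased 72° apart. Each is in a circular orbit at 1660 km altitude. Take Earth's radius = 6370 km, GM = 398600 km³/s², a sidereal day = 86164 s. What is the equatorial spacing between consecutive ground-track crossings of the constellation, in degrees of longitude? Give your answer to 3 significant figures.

5.98°

Semi-major axis a = 6370 + 1660 = 8030 km. Period T = 2π√(a³/μ) = 2π√(8030³/398600) = 7161.2 s = 119.35 min.
Single-satellite node shift = (7161.2/86164) × 360° = 29.92°.
With 5 satellites evenly phased, successive equator crossings are 29.92/5 = 5.984° apart.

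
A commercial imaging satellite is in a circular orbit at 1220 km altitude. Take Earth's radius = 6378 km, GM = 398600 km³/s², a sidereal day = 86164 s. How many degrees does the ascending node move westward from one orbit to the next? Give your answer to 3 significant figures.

Semi-major axis a = 6378 + 1220 = 7598 km. Period T = 2π√(a³/μ) = 2π√(7598³/398600) = 6591.1 s = 109.85 min.
During one orbit Earth rotates (6591.1 / 86164) × 360° = 27.54°.

27.5°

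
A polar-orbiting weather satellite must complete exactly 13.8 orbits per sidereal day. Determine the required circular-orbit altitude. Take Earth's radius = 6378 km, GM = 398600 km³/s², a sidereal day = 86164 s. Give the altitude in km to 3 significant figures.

951 km

Required period T = 86164 / 13.8 = 6243.8 s.
From T = 2π√(a³/μ): a = (μ T²/4π²)^(1/3) = (398600 × 6243.8² / 4π²)^(1/3) = 7329 km.
Altitude h = a − R = 7329 − 6378 = 951 km.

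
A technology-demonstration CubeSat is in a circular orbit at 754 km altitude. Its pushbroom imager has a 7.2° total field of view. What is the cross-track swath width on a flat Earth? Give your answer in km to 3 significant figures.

94.9 km

Half-angle = 7.2°/2 = 3.6°.
Swath width ≈ 2h·tan(θ/2) = 2 × 754 × tan(3.6°) = 94.9 km.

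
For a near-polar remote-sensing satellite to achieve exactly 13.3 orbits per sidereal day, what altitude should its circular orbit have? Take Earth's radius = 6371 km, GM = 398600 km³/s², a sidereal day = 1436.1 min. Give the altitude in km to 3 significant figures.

1140 km

Required period T = 86166 / 13.3 = 6478.6 s.
From T = 2π√(a³/μ): a = (μ T²/4π²)^(1/3) = (398600 × 6478.6² / 4π²)^(1/3) = 7511 km.
Altitude h = a − R = 7511 − 6371 = 1140 km.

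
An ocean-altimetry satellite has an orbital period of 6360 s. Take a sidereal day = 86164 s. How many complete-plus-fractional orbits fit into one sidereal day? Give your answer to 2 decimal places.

Orbits per sidereal day = 86164 / 6360.0 = 13.548.

13.55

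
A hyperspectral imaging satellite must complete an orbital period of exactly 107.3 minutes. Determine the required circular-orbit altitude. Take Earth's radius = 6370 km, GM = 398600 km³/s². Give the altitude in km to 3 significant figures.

1110 km

T = 107.3 min = 6438.0 s.
From T = 2π√(a³/μ): a = (μ T²/4π²)^(1/3) = (398600 × 6438.0² / 4π²)^(1/3) = 7480 km.
Altitude h = a − R = 7480 − 6370 = 1110 km.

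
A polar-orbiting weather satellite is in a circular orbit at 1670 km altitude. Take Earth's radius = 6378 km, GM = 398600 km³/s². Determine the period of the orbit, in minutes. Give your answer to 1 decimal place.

Semi-major axis a = 6378 + 1670 = 8048 km. Period T = 2π√(a³/μ) = 2π√(8048³/398600) = 7185.3 s = 119.75 min.

119.8 min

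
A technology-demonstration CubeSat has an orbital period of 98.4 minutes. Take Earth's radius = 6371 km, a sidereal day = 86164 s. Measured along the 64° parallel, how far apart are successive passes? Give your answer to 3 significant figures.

T = 98.4 min = 5904.0 s.
Node shift per orbit = (5904.0/86164) × 360° = 24.67°.
Equatorial spacing = 24.67 × 111.2 km/° = 2743 km.
At 64° latitude, spacing = 2743 × cos(64°) = 1202 km.

1200 km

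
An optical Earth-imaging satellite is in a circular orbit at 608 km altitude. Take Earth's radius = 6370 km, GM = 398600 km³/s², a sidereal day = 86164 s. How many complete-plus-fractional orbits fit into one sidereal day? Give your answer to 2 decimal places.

14.85

Semi-major axis a = 6370 + 608 = 6978 km. Period T = 2π√(a³/μ) = 2π√(6978³/398600) = 5801.1 s = 96.68 min.
Orbits per sidereal day = 86164 / 5801.1 = 14.853.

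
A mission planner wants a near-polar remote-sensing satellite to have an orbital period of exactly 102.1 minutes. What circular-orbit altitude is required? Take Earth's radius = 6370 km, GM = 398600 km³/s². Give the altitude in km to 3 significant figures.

866 km

T = 102.1 min = 6126.0 s.
From T = 2π√(a³/μ): a = (μ T²/4π²)^(1/3) = (398600 × 6126.0² / 4π²)^(1/3) = 7236 km.
Altitude h = a − R = 7236 − 6370 = 866 km.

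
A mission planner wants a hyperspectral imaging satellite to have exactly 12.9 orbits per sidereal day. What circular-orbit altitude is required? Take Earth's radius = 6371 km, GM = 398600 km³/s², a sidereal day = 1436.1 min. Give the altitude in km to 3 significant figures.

Required period T = 86166 / 12.9 = 6679.5 s.
From T = 2π√(a³/μ): a = (μ T²/4π²)^(1/3) = (398600 × 6679.5² / 4π²)^(1/3) = 7666 km.
Altitude h = a − R = 7666 − 6371 = 1295 km.

1290 km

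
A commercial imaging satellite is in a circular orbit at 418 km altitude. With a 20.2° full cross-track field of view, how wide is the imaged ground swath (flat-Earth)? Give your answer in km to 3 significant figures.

149 km

Half-angle = 20.2°/2 = 10.1°.
Swath width ≈ 2h·tan(θ/2) = 2 × 418 × tan(10.1°) = 148.9 km.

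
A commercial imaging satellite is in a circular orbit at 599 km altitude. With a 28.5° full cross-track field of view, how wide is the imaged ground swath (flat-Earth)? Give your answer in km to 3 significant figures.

304 km

Half-angle = 28.5°/2 = 14.25°.
Swath width ≈ 2h·tan(θ/2) = 2 × 599 × tan(14.25°) = 304.3 km.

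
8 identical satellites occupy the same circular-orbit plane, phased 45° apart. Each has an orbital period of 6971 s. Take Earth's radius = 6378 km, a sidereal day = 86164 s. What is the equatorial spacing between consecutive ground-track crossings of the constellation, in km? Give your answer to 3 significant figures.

Single-satellite node shift = (6971.0/86164) × 360° = 29.13°.
With 8 satellites evenly phased, successive equator crossings are 29.13/8 = 3.641° apart.
That is 3.641 × 111.3 = 405 km at the equator.

405 km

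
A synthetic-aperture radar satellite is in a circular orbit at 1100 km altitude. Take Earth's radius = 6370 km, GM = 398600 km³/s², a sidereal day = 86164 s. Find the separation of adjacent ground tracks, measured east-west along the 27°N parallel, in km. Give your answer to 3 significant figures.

Semi-major axis a = 6370 + 1100 = 7470 km. Period T = 2π√(a³/μ) = 2π√(7470³/398600) = 6425.3 s = 107.09 min.
Node shift per orbit = (6425.3/86164) × 360° = 26.85°.
Equatorial spacing = 26.85 × 111.2 km/° = 2985 km.
At 27° latitude, spacing = 2985 × cos(27°) = 2659 km.

2660 km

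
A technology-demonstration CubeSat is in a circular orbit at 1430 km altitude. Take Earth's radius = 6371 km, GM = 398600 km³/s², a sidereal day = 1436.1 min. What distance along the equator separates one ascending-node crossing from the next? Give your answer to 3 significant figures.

3190 km

Semi-major axis a = 6371 + 1430 = 7801 km. Period T = 2π√(a³/μ) = 2π√(7801³/398600) = 6857.0 s = 114.28 min.
During one orbit Earth rotates (6857.0 / 86166) × 360° = 28.65°.
At the equator that is 28.65° × (2π·6371/360) km/° = 28.65 × 111.2 = 3186 km.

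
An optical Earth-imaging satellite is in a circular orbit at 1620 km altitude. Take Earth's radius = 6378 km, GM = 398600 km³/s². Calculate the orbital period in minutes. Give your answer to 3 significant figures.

Semi-major axis a = 6378 + 1620 = 7998 km. Period T = 2π√(a³/μ) = 2π√(7998³/398600) = 7118.4 s = 118.64 min.

119 min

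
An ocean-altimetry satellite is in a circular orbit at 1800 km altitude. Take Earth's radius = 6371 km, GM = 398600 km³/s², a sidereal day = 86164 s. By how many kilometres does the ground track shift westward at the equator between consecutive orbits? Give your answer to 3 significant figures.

Semi-major axis a = 6371 + 1800 = 8171 km. Period T = 2π√(a³/μ) = 2π√(8171³/398600) = 7350.6 s = 122.51 min.
During one orbit Earth rotates (7350.6 / 86164) × 360° = 30.71°.
At the equator that is 30.71° × (2π·6371/360) km/° = 30.71 × 111.2 = 3415 km.

3410 km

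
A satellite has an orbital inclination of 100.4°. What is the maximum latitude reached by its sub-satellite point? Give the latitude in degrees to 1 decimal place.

79.6°

Retrograde orbit: the ground track reaches ±(180° − i) = ±(180 − 100.4) = ±79.6°.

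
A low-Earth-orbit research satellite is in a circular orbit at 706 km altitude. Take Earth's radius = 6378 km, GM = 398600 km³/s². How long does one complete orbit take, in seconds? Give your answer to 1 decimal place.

5933.7 seconds

Semi-major axis a = 6378 + 706 = 7084 km. Period T = 2π√(a³/μ) = 2π√(7084³/398600) = 5933.7 s = 98.90 min.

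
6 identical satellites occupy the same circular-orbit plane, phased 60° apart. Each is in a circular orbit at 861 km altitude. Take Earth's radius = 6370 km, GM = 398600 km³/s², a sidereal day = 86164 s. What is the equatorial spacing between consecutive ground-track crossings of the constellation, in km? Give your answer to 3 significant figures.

Semi-major axis a = 6370 + 861 = 7231 km. Period T = 2π√(a³/μ) = 2π√(7231³/398600) = 6119.4 s = 101.99 min.
Single-satellite node shift = (6119.4/86164) × 360° = 25.57°.
With 6 satellites evenly phased, successive equator crossings are 25.57/6 = 4.261° apart.
That is 4.261 × 111.2 = 474 km at the equator.

474 km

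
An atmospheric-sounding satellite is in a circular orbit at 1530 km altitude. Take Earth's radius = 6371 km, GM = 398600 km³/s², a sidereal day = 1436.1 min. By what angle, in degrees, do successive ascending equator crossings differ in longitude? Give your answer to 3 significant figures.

29.2°

Semi-major axis a = 6371 + 1530 = 7901 km. Period T = 2π√(a³/μ) = 2π√(7901³/398600) = 6989.3 s = 116.49 min.
During one orbit Earth rotates (6989.3 / 86166) × 360° = 29.20°.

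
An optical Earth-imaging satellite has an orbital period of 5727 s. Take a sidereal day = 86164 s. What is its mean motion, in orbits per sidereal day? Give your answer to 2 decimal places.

15.05

Orbits per sidereal day = 86164 / 5727.0 = 15.045.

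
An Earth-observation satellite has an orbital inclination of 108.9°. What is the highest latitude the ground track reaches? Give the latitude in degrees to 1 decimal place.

Retrograde orbit: the ground track reaches ±(180° − i) = ±(180 − 108.9) = ±71.1°.

71.1°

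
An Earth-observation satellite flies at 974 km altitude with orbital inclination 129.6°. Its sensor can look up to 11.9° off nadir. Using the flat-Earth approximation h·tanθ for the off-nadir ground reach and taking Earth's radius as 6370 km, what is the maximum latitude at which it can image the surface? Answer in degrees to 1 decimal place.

52.2°

Retrograde orbit: the ground track reaches ±(180° − i) = ±(180 − 129.6) = ±50.4°.
Sensor half-swath on the ground ≈ 974·tan(11.9°) = 205 km = 1.85° of latitude.
Maximum observable latitude ≈ 50.4 + 1.85 = 52.2°.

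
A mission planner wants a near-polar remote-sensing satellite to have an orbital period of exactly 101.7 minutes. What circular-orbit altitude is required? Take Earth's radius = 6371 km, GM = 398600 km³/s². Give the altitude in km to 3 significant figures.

T = 101.7 min = 6102.0 s.
From T = 2π√(a³/μ): a = (μ T²/4π²)^(1/3) = (398600 × 6102.0² / 4π²)^(1/3) = 7217 km.
Altitude h = a − R = 7217 − 6371 = 846 km.

846 km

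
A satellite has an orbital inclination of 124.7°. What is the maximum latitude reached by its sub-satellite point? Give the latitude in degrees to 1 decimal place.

Retrograde orbit: the ground track reaches ±(180° − i) = ±(180 − 124.7) = ±55.3°.

55.3°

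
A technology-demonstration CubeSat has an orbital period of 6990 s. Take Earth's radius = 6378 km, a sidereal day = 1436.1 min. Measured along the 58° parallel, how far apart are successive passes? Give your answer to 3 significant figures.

1720 km

Node shift per orbit = (6990.0/86166) × 360° = 29.20°.
Equatorial spacing = 29.20 × 111.3 km/° = 3251 km.
At 58° latitude, spacing = 3251 × cos(58°) = 1723 km.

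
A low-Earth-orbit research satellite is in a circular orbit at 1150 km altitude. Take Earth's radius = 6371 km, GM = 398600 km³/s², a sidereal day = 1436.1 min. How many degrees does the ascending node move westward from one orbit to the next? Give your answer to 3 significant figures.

Semi-major axis a = 6371 + 1150 = 7521 km. Period T = 2π√(a³/μ) = 2π√(7521³/398600) = 6491.2 s = 108.19 min.
During one orbit Earth rotates (6491.2 / 86166) × 360° = 27.12°.

27.1°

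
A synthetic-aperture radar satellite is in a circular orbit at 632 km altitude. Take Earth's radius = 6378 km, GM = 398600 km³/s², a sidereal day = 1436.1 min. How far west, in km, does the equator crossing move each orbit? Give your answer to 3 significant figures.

Semi-major axis a = 6378 + 632 = 7010 km. Period T = 2π√(a³/μ) = 2π√(7010³/398600) = 5841.0 s = 97.35 min.
During one orbit Earth rotates (5841.0 / 86166) × 360° = 24.40°.
At the equator that is 24.40° × (2π·6378/360) km/° = 24.40 × 111.3 = 2717 km.

2720 km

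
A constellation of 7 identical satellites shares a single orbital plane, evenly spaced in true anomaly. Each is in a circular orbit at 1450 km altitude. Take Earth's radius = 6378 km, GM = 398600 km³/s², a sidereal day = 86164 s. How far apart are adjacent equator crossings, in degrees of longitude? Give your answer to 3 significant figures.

Semi-major axis a = 6378 + 1450 = 7828 km. Period T = 2π√(a³/μ) = 2π√(7828³/398600) = 6892.7 s = 114.88 min.
Single-satellite node shift = (6892.7/86164) × 360° = 28.80°.
With 7 satellites evenly phased, successive equator crossings are 28.80/7 = 4.114° apart.

4.11°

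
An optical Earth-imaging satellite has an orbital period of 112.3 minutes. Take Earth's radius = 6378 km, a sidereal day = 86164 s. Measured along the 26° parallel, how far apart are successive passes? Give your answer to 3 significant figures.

2820 km

T = 112.3 min = 6738.0 s.
Node shift per orbit = (6738.0/86164) × 360° = 28.15°.
Equatorial spacing = 28.15 × 111.3 km/° = 3134 km.
At 26° latitude, spacing = 3134 × cos(26°) = 2817 km.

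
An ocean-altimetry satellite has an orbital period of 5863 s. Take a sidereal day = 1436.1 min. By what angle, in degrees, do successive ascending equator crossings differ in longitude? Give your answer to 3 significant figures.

During one orbit Earth rotates (5863.0 / 86166) × 360° = 24.50°.

24.5°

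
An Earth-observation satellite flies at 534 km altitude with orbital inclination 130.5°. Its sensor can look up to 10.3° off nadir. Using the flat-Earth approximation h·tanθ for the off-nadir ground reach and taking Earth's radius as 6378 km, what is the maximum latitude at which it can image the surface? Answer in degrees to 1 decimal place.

50.4°

Retrograde orbit: the ground track reaches ±(180° − i) = ±(180 − 130.5) = ±49.5°.
Sensor half-swath on the ground ≈ 534·tan(10.3°) = 97 km = 0.87° of latitude.
Maximum observable latitude ≈ 49.5 + 0.87 = 50.4°.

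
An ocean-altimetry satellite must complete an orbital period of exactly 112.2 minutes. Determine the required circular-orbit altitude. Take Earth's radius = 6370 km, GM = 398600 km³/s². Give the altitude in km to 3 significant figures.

T = 112.2 min = 6732.0 s.
From T = 2π√(a³/μ): a = (μ T²/4π²)^(1/3) = (398600 × 6732.0² / 4π²)^(1/3) = 7706 km.
Altitude h = a − R = 7706 − 6370 = 1336 km.

1340 km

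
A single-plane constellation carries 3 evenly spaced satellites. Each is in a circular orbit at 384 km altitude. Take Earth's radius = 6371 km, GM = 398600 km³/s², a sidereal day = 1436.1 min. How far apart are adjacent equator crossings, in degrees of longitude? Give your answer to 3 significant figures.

Semi-major axis a = 6371 + 384 = 6755 km. Period T = 2π√(a³/μ) = 2π√(6755³/398600) = 5525.2 s = 92.09 min.
Single-satellite node shift = (5525.2/86166) × 360° = 23.08°.
With 3 satellites evenly phased, successive equator crossings are 23.08/3 = 7.695° apart.

7.69°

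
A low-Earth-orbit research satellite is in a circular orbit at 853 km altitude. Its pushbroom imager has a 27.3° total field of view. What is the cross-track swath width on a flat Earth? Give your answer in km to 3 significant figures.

Half-angle = 27.3°/2 = 13.65°.
Swath width ≈ 2h·tan(θ/2) = 2 × 853 × tan(13.65°) = 414.3 km.

414 km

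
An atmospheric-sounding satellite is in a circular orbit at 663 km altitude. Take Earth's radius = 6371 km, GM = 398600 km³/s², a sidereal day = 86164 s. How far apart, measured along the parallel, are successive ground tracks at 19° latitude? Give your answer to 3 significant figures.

2580 km

Semi-major axis a = 6371 + 663 = 7034 km. Period T = 2π√(a³/μ) = 2π√(7034³/398600) = 5871.0 s = 97.85 min.
Node shift per orbit = (5871.0/86164) × 360° = 24.53°.
Equatorial spacing = 24.53 × 111.2 km/° = 2728 km.
At 19° latitude, spacing = 2728 × cos(19°) = 2579 km.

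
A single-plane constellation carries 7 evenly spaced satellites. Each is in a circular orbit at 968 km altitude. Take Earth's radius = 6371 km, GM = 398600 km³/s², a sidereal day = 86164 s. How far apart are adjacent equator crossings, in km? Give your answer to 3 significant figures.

415 km

Semi-major axis a = 6371 + 968 = 7339 km. Period T = 2π√(a³/μ) = 2π√(7339³/398600) = 6257.0 s = 104.28 min.
Single-satellite node shift = (6257.0/86164) × 360° = 26.14°.
With 7 satellites evenly phased, successive equator crossings are 26.14/7 = 3.735° apart.
That is 3.735 × 111.2 = 415 km at the equator.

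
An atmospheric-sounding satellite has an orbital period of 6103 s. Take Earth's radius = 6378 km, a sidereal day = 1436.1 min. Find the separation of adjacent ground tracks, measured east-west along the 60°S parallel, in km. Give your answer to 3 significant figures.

Node shift per orbit = (6103.0/86166) × 360° = 25.50°.
Equatorial spacing = 25.50 × 111.3 km/° = 2838 km.
At 60° latitude, spacing = 2838 × cos(60°) = 1419 km.

1420 km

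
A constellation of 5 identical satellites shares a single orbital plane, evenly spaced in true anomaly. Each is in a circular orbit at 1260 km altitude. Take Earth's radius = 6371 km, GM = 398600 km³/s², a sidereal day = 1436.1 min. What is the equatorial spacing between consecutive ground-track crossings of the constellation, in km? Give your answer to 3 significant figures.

616 km

Semi-major axis a = 6371 + 1260 = 7631 km. Period T = 2π√(a³/μ) = 2π√(7631³/398600) = 6634.1 s = 110.57 min.
Single-satellite node shift = (6634.1/86166) × 360° = 27.72°.
With 5 satellites evenly phased, successive equator crossings are 27.72/5 = 5.543° apart.
That is 5.543 × 111.2 = 616 km at the equator.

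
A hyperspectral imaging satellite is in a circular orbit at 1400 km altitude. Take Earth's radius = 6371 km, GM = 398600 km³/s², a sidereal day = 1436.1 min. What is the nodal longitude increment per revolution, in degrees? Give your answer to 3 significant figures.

Semi-major axis a = 6371 + 1400 = 7771 km. Period T = 2π√(a³/μ) = 2π√(7771³/398600) = 6817.5 s = 113.63 min.
During one orbit Earth rotates (6817.5 / 86166) × 360° = 28.48°.

28.5°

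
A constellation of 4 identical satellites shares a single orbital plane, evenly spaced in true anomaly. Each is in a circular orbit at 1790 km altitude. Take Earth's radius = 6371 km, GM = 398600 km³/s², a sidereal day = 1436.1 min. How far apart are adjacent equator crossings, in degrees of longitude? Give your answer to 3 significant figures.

Semi-major axis a = 6371 + 1790 = 8161 km. Period T = 2π√(a³/μ) = 2π√(8161³/398600) = 7337.1 s = 122.29 min.
Single-satellite node shift = (7337.1/86166) × 360° = 30.65°.
With 4 satellites evenly phased, successive equator crossings are 30.65/4 = 7.664° apart.

7.66°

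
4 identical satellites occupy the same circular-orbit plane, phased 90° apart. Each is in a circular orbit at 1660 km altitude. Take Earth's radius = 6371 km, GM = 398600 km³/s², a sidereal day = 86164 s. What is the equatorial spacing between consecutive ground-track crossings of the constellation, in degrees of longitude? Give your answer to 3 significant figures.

Semi-major axis a = 6371 + 1660 = 8031 km. Period T = 2π√(a³/μ) = 2π√(8031³/398600) = 7162.5 s = 119.38 min.
Single-satellite node shift = (7162.5/86164) × 360° = 29.93°.
With 4 satellites evenly phased, successive equator crossings are 29.93/4 = 7.481° apart.

7.48°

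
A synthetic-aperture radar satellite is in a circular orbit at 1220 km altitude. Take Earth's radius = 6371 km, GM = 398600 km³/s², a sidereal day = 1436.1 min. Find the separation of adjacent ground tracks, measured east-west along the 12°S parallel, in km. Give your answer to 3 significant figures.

2990 km

Semi-major axis a = 6371 + 1220 = 7591 km. Period T = 2π√(a³/μ) = 2π√(7591³/398600) = 6582.0 s = 109.70 min.
Node shift per orbit = (6582.0/86166) × 360° = 27.50°.
Equatorial spacing = 27.50 × 111.2 km/° = 3058 km.
At 12° latitude, spacing = 3058 × cos(12°) = 2991 km.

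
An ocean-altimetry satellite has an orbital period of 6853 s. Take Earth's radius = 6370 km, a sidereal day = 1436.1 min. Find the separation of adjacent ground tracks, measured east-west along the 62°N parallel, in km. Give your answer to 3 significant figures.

1490 km

Node shift per orbit = (6853.0/86166) × 360° = 28.63°.
Equatorial spacing = 28.63 × 111.2 km/° = 3183 km.
At 62° latitude, spacing = 3183 × cos(62°) = 1494 km.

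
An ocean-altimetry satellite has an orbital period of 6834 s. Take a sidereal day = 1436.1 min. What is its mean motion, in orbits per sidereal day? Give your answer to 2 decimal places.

Orbits per sidereal day = 86166 / 6834.0 = 12.608.

12.61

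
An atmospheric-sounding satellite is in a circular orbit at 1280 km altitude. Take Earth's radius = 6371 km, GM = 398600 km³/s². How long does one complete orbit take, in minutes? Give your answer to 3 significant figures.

111 min

Semi-major axis a = 6371 + 1280 = 7651 km. Period T = 2π√(a³/μ) = 2π√(7651³/398600) = 6660.2 s = 111.00 min.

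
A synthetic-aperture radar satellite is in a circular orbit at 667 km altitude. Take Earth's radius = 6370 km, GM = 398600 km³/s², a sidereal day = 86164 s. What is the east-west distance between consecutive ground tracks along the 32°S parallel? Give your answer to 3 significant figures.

Semi-major axis a = 6370 + 667 = 7037 km. Period T = 2π√(a³/μ) = 2π√(7037³/398600) = 5874.8 s = 97.91 min.
Node shift per orbit = (5874.8/86164) × 360° = 24.55°.
Equatorial spacing = 24.55 × 111.2 km/° = 2729 km.
At 32° latitude, spacing = 2729 × cos(32°) = 2314 km.

2310 km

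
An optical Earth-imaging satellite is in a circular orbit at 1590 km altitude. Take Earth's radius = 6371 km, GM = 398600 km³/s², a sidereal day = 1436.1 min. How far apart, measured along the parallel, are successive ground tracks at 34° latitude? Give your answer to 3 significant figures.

2720 km

Semi-major axis a = 6371 + 1590 = 7961 km. Period T = 2π√(a³/μ) = 2π√(7961³/398600) = 7069.1 s = 117.82 min.
Node shift per orbit = (7069.1/86166) × 360° = 29.53°.
Equatorial spacing = 29.53 × 111.2 km/° = 3284 km.
At 34° latitude, spacing = 3284 × cos(34°) = 2723 km.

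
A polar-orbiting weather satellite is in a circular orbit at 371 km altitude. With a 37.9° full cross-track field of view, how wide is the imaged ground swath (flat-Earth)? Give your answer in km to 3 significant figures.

Half-angle = 37.9°/2 = 18.95°.
Swath width ≈ 2h·tan(θ/2) = 2 × 371 × tan(18.95°) = 254.8 km.

255 km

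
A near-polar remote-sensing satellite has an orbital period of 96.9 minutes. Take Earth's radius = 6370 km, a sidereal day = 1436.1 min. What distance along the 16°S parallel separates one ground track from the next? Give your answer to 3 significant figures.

T = 96.9 min = 5814.0 s.
Node shift per orbit = (5814.0/86166) × 360° = 24.29°.
Equatorial spacing = 24.29 × 111.2 km/° = 2701 km.
At 16° latitude, spacing = 2701 × cos(16°) = 2596 km.

2600 km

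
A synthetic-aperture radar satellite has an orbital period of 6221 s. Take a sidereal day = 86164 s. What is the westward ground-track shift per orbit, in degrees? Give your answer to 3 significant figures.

During one orbit Earth rotates (6221.0 / 86164) × 360° = 25.99°.

26.0°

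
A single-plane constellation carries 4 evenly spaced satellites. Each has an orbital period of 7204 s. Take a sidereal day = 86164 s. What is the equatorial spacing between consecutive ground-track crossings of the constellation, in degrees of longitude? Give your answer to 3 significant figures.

7.52°

Single-satellite node shift = (7204.0/86164) × 360° = 30.10°.
With 4 satellites evenly phased, successive equator crossings are 30.10/4 = 7.525° apart.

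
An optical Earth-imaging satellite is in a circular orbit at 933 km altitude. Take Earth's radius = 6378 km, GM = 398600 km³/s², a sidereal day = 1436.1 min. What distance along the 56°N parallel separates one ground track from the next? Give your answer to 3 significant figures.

Semi-major axis a = 6378 + 933 = 7311 km. Period T = 2π√(a³/μ) = 2π√(7311³/398600) = 6221.2 s = 103.69 min.
Node shift per orbit = (6221.2/86166) × 360° = 25.99°.
Equatorial spacing = 25.99 × 111.3 km/° = 2893 km.
At 56° latitude, spacing = 2893 × cos(56°) = 1618 km.

1620 km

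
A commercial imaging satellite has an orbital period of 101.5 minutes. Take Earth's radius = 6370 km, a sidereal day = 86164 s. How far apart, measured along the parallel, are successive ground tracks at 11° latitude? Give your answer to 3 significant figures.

2780 km

T = 101.5 min = 6090.0 s.
Node shift per orbit = (6090.0/86164) × 360° = 25.44°.
Equatorial spacing = 25.44 × 111.2 km/° = 2829 km.
At 11° latitude, spacing = 2829 × cos(11°) = 2777 km.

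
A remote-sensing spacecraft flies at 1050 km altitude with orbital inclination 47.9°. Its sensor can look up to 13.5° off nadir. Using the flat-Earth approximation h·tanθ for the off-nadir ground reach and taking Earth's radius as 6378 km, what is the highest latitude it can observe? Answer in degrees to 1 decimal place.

50.2°

For a prograde orbit the ground track reaches latitude ±i = ±47.9°.
Sensor half-swath on the ground ≈ 1050·tan(13.5°) = 252 km = 2.26° of latitude.
Maximum observable latitude ≈ 47.9 + 2.26 = 50.2°.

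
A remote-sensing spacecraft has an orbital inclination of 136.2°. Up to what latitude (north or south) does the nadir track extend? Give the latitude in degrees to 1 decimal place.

43.8°

Retrograde orbit: the ground track reaches ±(180° − i) = ±(180 − 136.2) = ±43.8°.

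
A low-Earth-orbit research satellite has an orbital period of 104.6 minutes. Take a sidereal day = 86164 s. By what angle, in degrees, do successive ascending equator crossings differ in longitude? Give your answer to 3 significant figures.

T = 104.6 min = 6276.0 s.
During one orbit Earth rotates (6276.0 / 86164) × 360° = 26.22°.

26.2°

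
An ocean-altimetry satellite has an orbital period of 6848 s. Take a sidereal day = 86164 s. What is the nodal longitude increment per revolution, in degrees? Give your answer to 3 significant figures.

During one orbit Earth rotates (6848.0 / 86164) × 360° = 28.61°.

28.6°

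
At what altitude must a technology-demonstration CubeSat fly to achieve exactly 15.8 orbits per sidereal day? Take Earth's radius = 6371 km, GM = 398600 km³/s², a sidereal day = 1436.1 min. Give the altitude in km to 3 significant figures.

325 km

Required period T = 86166 / 15.8 = 5453.5 s.
From T = 2π√(a³/μ): a = (μ T²/4π²)^(1/3) = (398600 × 5453.5² / 4π²)^(1/3) = 6696 km.
Altitude h = a − R = 6696 − 6371 = 325 km.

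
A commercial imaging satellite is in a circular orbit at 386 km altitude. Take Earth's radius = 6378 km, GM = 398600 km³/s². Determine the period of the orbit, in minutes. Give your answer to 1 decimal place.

92.3 min

Semi-major axis a = 6378 + 386 = 6764 km. Period T = 2π√(a³/μ) = 2π√(6764³/398600) = 5536.3 s = 92.27 min.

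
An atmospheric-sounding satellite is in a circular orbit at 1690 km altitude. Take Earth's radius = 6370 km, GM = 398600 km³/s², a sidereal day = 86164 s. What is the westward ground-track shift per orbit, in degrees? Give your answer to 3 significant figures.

30.1°

Semi-major axis a = 6370 + 1690 = 8060 km. Period T = 2π√(a³/μ) = 2π√(8060³/398600) = 7201.3 s = 120.02 min.
During one orbit Earth rotates (7201.3 / 86164) × 360° = 30.09°.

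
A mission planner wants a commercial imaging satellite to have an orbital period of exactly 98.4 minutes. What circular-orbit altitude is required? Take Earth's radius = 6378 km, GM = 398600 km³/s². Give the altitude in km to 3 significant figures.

682 km

T = 98.4 min = 5904.0 s.
From T = 2π√(a³/μ): a = (μ T²/4π²)^(1/3) = (398600 × 5904.0² / 4π²)^(1/3) = 7060 km.
Altitude h = a − R = 7060 − 6378 = 682 km.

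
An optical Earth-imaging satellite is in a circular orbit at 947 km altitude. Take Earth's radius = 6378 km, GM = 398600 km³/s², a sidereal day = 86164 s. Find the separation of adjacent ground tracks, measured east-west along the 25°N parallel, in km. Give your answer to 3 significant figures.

Semi-major axis a = 6378 + 947 = 7325 km. Period T = 2π√(a³/μ) = 2π√(7325³/398600) = 6239.1 s = 103.99 min.
Node shift per orbit = (6239.1/86164) × 360° = 26.07°.
Equatorial spacing = 26.07 × 111.3 km/° = 2902 km.
At 25° latitude, spacing = 2902 × cos(25°) = 2630 km.

2630 km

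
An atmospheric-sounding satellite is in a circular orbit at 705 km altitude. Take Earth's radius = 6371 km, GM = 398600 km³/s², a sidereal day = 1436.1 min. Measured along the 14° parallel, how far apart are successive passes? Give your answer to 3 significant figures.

2670 km

Semi-major axis a = 6371 + 705 = 7076 km. Period T = 2π√(a³/μ) = 2π√(7076³/398600) = 5923.7 s = 98.73 min.
Node shift per orbit = (5923.7/86166) × 360° = 24.75°.
Equatorial spacing = 24.75 × 111.2 km/° = 2752 km.
At 14° latitude, spacing = 2752 × cos(14°) = 2670 km.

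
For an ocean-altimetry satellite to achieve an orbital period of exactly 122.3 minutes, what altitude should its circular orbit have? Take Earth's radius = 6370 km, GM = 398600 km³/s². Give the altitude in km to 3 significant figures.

1790 km

T = 122.3 min = 7338.0 s.
From T = 2π√(a³/μ): a = (μ T²/4π²)^(1/3) = (398600 × 7338.0² / 4π²)^(1/3) = 8162 km.
Altitude h = a − R = 8162 − 6370 = 1792 km.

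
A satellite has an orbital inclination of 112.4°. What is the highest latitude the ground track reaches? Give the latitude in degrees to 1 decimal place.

Retrograde orbit: the ground track reaches ±(180° − i) = ±(180 − 112.4) = ±67.6°.

67.6°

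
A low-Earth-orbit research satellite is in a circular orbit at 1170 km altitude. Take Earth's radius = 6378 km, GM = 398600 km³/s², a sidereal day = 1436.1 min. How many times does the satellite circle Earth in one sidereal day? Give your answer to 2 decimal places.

13.20

Semi-major axis a = 6378 + 1170 = 7548 km. Period T = 2π√(a³/μ) = 2π√(7548³/398600) = 6526.2 s = 108.77 min.
Orbits per sidereal day = 86166 / 6526.2 = 13.203.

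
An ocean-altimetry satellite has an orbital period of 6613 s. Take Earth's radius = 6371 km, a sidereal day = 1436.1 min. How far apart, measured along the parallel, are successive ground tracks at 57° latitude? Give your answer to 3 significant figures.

1670 km

Node shift per orbit = (6613.0/86166) × 360° = 27.63°.
Equatorial spacing = 27.63 × 111.2 km/° = 3072 km.
At 57° latitude, spacing = 3072 × cos(57°) = 1673 km.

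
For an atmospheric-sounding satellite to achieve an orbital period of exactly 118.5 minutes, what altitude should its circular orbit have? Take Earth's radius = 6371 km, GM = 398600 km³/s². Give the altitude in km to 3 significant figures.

T = 118.5 min = 7110.0 s.
From T = 2π√(a³/μ): a = (μ T²/4π²)^(1/3) = (398600 × 7110.0² / 4π²)^(1/3) = 7992 km.
Altitude h = a − R = 7992 − 6371 = 1621 km.

1620 km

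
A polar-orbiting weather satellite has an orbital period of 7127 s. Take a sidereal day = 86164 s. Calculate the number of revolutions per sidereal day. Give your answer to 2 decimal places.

Orbits per sidereal day = 86164 / 7127.0 = 12.090.

12.09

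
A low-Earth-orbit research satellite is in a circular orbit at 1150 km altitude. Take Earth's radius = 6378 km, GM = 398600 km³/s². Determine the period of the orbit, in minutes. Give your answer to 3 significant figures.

Semi-major axis a = 6378 + 1150 = 7528 km. Period T = 2π√(a³/μ) = 2π√(7528³/398600) = 6500.3 s = 108.34 min.

108 min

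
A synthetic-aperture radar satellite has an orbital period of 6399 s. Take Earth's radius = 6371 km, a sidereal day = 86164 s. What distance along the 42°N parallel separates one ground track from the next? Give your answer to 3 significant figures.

Node shift per orbit = (6399.0/86164) × 360° = 26.74°.
Equatorial spacing = 26.74 × 111.2 km/° = 2973 km.
At 42° latitude, spacing = 2973 × cos(42°) = 2209 km.

2210 km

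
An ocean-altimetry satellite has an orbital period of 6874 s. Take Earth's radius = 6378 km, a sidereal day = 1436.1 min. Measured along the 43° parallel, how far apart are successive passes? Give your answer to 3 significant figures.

Node shift per orbit = (6874.0/86166) × 360° = 28.72°.
Equatorial spacing = 28.72 × 111.3 km/° = 3197 km.
At 43° latitude, spacing = 3197 × cos(43°) = 2338 km.

2340 km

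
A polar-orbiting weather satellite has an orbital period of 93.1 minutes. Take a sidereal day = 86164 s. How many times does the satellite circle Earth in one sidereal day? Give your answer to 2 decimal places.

15.42

T = 93.1 min = 5586.0 s.
Orbits per sidereal day = 86164 / 5586.0 = 15.425.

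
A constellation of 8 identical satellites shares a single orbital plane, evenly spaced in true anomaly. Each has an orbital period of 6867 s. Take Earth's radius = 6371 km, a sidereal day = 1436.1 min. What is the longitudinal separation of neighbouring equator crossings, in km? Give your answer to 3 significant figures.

Single-satellite node shift = (6867.0/86166) × 360° = 28.69°.
With 8 satellites evenly phased, successive equator crossings are 28.69/8 = 3.586° apart.
That is 3.586 × 111.2 = 399 km at the equator.

399 km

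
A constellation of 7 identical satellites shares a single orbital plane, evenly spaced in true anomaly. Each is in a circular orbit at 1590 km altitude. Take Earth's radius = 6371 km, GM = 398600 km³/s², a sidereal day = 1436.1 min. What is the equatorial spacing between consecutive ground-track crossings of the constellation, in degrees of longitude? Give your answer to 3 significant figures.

Semi-major axis a = 6371 + 1590 = 7961 km. Period T = 2π√(a³/μ) = 2π√(7961³/398600) = 7069.1 s = 117.82 min.
Single-satellite node shift = (7069.1/86166) × 360° = 29.53°.
With 7 satellites evenly phased, successive equator crossings are 29.53/7 = 4.219° apart.

4.22°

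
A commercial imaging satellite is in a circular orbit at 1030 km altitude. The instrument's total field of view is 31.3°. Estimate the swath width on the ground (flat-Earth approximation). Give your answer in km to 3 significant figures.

Half-angle = 31.3°/2 = 15.65°.
Swath width ≈ 2h·tan(θ/2) = 2 × 1030 × tan(15.65°) = 577.1 km.

577 km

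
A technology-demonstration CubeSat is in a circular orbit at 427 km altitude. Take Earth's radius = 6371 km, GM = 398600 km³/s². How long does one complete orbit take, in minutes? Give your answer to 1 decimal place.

93.0 min

Semi-major axis a = 6371 + 427 = 6798 km. Period T = 2π√(a³/μ) = 2π√(6798³/398600) = 5578.1 s = 92.97 min.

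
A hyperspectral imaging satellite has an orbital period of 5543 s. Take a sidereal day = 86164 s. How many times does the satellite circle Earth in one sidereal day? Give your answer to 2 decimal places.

Orbits per sidereal day = 86164 / 5543.0 = 15.545.

15.54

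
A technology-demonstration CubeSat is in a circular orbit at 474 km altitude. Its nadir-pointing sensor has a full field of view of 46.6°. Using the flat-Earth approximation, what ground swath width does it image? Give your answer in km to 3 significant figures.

408 km

Half-angle = 46.6°/2 = 23.3°.
Swath width ≈ 2h·tan(θ/2) = 2 × 474 × tan(23.3°) = 408.3 km.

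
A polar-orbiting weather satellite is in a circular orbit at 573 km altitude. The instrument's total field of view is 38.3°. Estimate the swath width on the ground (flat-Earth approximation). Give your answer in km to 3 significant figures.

Half-angle = 38.3°/2 = 19.15°.
Swath width ≈ 2h·tan(θ/2) = 2 × 573 × tan(19.15°) = 398.0 km.

398 km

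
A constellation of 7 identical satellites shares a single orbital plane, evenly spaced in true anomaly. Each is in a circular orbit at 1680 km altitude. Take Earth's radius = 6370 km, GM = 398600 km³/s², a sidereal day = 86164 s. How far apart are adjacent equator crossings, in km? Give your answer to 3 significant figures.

Semi-major axis a = 6370 + 1680 = 8050 km. Period T = 2π√(a³/μ) = 2π√(8050³/398600) = 7187.9 s = 119.80 min.
Single-satellite node shift = (7187.9/86164) × 360° = 30.03°.
With 7 satellites evenly phased, successive equator crossings are 30.03/7 = 4.290° apart.
That is 4.290 × 111.2 = 477 km at the equator.

477 km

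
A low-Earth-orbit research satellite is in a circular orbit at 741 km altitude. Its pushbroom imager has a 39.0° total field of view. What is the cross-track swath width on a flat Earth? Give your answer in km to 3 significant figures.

Half-angle = 39.0°/2 = 19.5°.
Swath width ≈ 2h·tan(θ/2) = 2 × 741 × tan(19.5°) = 524.8 km.

525 km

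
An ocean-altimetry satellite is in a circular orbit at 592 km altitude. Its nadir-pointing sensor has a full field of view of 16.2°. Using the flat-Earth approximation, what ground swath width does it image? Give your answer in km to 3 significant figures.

Half-angle = 16.2°/2 = 8.1°.
Swath width ≈ 2h·tan(θ/2) = 2 × 592 × tan(8.1°) = 168.5 km.

169 km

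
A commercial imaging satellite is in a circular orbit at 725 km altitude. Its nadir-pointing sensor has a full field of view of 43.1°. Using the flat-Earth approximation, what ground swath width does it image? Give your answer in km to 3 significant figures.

573 km

Half-angle = 43.1°/2 = 21.55°.
Swath width ≈ 2h·tan(θ/2) = 2 × 725 × tan(21.55°) = 572.6 km.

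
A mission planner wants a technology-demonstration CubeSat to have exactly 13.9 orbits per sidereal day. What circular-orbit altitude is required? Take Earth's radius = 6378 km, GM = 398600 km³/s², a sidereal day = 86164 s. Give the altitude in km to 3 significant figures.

Required period T = 86164 / 13.9 = 6198.8 s.
From T = 2π√(a³/μ): a = (μ T²/4π²)^(1/3) = (398600 × 6198.8² / 4π²)^(1/3) = 7293 km.
Altitude h = a − R = 7293 − 6378 = 915 km.

915 km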